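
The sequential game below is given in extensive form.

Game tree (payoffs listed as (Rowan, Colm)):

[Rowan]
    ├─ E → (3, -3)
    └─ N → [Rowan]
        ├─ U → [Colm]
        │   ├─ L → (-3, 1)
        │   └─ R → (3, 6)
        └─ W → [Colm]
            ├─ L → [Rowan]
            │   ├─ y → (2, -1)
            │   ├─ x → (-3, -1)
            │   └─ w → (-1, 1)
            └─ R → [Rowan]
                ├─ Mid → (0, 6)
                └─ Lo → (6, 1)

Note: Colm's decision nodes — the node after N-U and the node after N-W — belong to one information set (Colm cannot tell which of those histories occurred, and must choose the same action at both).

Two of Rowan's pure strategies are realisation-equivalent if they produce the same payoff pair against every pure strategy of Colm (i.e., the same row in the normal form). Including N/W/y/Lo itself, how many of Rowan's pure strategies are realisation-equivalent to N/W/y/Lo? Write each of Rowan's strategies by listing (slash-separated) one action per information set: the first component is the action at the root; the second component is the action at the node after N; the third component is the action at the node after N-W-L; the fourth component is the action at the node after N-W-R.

1

Row for N/W/y/Lo (columns L, R): (2,-1) (6,1).
Every one of Rowan's information sets is on the play path for some reply by Colm when Rowan follows N/W/y/Lo.
Changing the action at any of them therefore changes at least one column, so only N/W/y/Lo itself gives this row.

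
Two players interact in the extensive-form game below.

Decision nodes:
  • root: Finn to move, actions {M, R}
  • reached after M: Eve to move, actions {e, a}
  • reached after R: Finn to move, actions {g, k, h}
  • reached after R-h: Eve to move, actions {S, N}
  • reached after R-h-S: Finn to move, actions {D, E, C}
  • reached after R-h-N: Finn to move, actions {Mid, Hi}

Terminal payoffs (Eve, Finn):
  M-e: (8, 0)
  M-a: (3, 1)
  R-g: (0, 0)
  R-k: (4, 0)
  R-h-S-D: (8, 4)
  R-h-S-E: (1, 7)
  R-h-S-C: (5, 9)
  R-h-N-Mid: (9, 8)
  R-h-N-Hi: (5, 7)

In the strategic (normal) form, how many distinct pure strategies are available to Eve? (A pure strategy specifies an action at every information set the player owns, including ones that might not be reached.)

Eve owns the node after M with actions {e, a} — two choices.
Eve owns the node after R-h with actions {S, N} — two choices.
A pure strategy fixes one action at each information set independently, so the count is the product 2 × 2 = 4.
(For reference, Finn has 36 pure strategies, giving a 4×36 normal-form matrix.)

4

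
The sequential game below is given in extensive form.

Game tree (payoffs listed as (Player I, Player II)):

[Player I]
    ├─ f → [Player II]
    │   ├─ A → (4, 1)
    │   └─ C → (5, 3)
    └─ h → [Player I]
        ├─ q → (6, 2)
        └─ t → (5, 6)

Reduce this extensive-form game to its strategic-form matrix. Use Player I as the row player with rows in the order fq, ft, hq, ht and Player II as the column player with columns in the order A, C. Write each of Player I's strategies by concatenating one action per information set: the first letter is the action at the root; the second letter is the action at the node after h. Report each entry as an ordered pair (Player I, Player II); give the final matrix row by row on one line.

fq: (4,1) (5,3) | ft: (4,1) (5,3) | hq: (6,2) (6,2) | ht: (5,6) (5,6)

            A        C
  fq    (4,1)    (5,3)
  ft    (4,1)    (5,3)
  hq    (6,2)    (6,2)
  ht    (5,6)    (5,6)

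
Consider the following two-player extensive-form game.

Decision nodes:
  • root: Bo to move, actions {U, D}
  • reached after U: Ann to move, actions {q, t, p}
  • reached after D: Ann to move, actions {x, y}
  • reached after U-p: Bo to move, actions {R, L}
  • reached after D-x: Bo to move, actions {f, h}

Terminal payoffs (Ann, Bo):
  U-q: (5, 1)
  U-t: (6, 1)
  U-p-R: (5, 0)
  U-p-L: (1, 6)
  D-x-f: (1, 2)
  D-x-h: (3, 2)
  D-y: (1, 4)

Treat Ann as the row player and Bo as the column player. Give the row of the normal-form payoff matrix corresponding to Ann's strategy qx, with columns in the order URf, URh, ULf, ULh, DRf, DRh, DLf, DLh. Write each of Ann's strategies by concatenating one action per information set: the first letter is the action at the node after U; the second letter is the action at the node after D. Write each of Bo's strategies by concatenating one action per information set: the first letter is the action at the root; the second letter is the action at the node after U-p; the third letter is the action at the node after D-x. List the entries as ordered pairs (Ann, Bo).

(5,1) (5,1) (5,1) (5,1) (1,2) (3,2) (1,2) (3,2)

vs URf: Bo plays U → Ann plays q at [U] → (5, 1)
vs URh: Bo plays U → Ann plays q at [U] → (5, 1)
vs ULf: Bo plays U → Ann plays q at [U] → (5, 1)
vs ULh: Bo plays U → Ann plays q at [U] → (5, 1)
vs DRf: Bo plays D → Ann plays x at [D] → Bo plays f at [D-x] → (1, 2)
vs DRh: Bo plays D → Ann plays x at [D] → Bo plays h at [D-x] → (3, 2)
vs DLf: Bo plays D → Ann plays x at [D] → Bo plays f at [D-x] → (1, 2)
vs DLh: Bo plays D → Ann plays x at [D] → Bo plays h at [D-x] → (3, 2)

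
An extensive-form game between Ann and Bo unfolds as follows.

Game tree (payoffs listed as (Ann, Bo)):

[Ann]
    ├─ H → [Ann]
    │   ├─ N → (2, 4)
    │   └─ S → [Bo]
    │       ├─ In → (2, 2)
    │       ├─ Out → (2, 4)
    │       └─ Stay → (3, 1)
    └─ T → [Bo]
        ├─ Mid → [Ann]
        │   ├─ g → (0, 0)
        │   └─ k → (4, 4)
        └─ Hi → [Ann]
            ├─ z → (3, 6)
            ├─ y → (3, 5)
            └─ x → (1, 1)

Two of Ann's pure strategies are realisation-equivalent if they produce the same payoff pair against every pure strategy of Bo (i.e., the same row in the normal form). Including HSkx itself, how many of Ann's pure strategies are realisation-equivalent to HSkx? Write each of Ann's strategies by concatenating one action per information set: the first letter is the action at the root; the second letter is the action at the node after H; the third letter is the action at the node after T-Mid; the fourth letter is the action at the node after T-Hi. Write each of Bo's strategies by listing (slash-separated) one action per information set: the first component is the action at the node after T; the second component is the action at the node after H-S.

6

Row for HSkx (columns Mid/In, Mid/Out, Mid/Stay, Hi/In, Hi/Out, Hi/Stay): (2,2) (2,4) (3,1) (2,2) (2,4) (3,1).
Under HSkx, Ann's choice at the node after T-Mid and at the node after T-Hi can never be reached regardless of what Bo does, so varying those choices leaves every outcome unchanged.
Holding the reachable choices fixed and varying the unreachable ones freely already gives 2 × 3 = 6 equivalent strategies.
No other strategy reproduces this row, so those 6 are the full class: HSgz, HSgy, HSgx, HSkz, HSky, HSkx.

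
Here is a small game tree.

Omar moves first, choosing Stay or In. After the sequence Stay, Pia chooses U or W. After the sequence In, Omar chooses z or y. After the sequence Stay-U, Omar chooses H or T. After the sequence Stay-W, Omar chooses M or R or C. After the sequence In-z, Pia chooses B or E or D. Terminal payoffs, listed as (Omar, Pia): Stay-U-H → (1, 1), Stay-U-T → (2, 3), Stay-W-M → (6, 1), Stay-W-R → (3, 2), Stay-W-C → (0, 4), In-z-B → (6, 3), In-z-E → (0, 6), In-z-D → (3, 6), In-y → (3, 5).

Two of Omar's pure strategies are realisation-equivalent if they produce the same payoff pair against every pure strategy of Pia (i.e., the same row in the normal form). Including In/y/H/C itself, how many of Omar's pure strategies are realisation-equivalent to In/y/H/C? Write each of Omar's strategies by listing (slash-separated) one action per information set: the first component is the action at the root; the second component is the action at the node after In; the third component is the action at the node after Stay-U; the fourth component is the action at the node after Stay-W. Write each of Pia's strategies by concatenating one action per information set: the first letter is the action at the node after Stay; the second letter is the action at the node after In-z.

6

Row for In/y/H/C (columns UB, UE, UD, WB, WE, WD): (3,5) (3,5) (3,5) (3,5) (3,5) (3,5).
Under In/y/H/C, Omar's choice at the node after Stay-U and at the node after Stay-W can never be reached regardless of what Pia does, so varying those choices leaves every outcome unchanged.
Holding the reachable choices fixed and varying the unreachable ones freely already gives 2 × 3 = 6 equivalent strategies.
No other strategy reproduces this row, so those 6 are the full class: In/y/H/M, In/y/H/R, In/y/H/C, In/y/T/M, In/y/T/R, In/y/T/C.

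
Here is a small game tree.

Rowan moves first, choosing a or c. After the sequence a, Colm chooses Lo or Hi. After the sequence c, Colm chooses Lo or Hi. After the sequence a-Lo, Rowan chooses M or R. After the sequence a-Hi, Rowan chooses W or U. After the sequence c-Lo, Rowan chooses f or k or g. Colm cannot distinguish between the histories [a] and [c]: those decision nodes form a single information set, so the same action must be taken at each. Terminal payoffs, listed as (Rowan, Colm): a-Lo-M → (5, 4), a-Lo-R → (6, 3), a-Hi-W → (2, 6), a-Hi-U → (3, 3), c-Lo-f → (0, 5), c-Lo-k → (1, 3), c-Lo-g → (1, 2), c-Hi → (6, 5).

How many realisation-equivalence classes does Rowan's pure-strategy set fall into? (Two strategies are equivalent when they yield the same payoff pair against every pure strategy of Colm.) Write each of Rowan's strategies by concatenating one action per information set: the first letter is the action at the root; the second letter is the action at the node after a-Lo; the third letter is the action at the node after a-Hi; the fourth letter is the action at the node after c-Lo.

Rowan has 24 pure strategies: aMWf, aMWk, aMWg, aMUf, aMUk, aMUg, aRWf, aRWk, aRWg, aRUf, aRUk, aRUg, cMWf, cMWk, cMWg, cMUf, cMUk, cMUg, cRWf, cRWk, cRWg, cRUf, cRUk, cRUg. Columns: Lo, Hi.
{aMWf, aMWk, aMWg} → row (5,4) (2,6)
{aMUf, aMUk, aMUg} → row (5,4) (3,3)
{aRWf, aRWk, aRWg} → row (6,3) (2,6)
{aRUf, aRUk, aRUg} → row (6,3) (3,3)
{cMWf, cMUf, cRWf, cRUf} → row (0,5) (6,5)
{cMWk, cMUk, cRWk, cRUk} → row (1,3) (6,5)
{cMWg, cMUg, cRWg, cRUg} → row (1,2) (6,5)
That's 7 distinct rows out of 24 strategies.

7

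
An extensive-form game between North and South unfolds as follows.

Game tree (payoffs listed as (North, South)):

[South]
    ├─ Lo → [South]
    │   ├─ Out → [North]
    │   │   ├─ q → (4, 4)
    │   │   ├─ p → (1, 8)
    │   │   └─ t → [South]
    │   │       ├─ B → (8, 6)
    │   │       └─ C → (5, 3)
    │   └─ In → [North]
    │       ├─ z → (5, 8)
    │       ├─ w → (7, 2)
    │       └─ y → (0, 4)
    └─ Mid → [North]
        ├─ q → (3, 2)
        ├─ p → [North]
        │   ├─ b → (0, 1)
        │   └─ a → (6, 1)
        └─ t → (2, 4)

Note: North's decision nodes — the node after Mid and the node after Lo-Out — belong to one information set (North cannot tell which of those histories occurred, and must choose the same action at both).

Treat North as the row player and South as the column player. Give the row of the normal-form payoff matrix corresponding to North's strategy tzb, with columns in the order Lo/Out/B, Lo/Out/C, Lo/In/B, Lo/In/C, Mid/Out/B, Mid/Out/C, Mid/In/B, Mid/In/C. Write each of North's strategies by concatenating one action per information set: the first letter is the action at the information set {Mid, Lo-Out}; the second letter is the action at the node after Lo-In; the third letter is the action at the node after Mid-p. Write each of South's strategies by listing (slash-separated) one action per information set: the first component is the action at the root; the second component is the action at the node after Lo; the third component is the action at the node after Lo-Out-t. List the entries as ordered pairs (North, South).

vs Lo/Out/B: South plays Lo → South plays Out at [Lo] → North plays t at [Lo-Out] → South plays B at [Lo-Out-t] → (8, 6)
vs Lo/Out/C: South plays Lo → South plays Out at [Lo] → North plays t at [Lo-Out] → South plays C at [Lo-Out-t] → (5, 3)
vs Lo/In/B: South plays Lo → South plays In at [Lo] → North plays z at [Lo-In] → (5, 8)
vs Lo/In/C: South plays Lo → South plays In at [Lo] → North plays z at [Lo-In] → (5, 8)
vs Mid/Out/B: South plays Mid → North plays t at [Mid] → (2, 4)
vs Mid/Out/C: South plays Mid → North plays t at [Mid] → (2, 4)
vs Mid/In/B: South plays Mid → North plays t at [Mid] → (2, 4)
vs Mid/In/C: South plays Mid → North plays t at [Mid] → (2, 4)

(8,6) (5,3) (5,8) (5,8) (2,4) (2,4) (2,4) (2,4)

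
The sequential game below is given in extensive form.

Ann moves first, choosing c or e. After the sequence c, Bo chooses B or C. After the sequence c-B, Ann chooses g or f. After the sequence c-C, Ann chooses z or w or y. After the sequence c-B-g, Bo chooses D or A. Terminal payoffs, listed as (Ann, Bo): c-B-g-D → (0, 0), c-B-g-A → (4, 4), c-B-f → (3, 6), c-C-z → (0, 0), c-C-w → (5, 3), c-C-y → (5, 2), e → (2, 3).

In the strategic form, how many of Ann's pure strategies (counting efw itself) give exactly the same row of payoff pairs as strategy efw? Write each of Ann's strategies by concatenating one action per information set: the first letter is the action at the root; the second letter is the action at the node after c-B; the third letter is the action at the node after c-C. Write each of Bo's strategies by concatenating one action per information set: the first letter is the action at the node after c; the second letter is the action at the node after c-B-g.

Row for efw (columns BD, BA, CD, CA): (2,3) (2,3) (2,3) (2,3).
Under efw, Ann's choice at the node after c-B and at the node after c-C can never be reached regardless of what Bo does, so varying those choices leaves every outcome unchanged.
Holding the reachable choices fixed and varying the unreachable ones freely already gives 2 × 3 = 6 equivalent strategies.
No other strategy reproduces this row, so those 6 are the full class: egz, egw, egy, efz, efw, efy.

6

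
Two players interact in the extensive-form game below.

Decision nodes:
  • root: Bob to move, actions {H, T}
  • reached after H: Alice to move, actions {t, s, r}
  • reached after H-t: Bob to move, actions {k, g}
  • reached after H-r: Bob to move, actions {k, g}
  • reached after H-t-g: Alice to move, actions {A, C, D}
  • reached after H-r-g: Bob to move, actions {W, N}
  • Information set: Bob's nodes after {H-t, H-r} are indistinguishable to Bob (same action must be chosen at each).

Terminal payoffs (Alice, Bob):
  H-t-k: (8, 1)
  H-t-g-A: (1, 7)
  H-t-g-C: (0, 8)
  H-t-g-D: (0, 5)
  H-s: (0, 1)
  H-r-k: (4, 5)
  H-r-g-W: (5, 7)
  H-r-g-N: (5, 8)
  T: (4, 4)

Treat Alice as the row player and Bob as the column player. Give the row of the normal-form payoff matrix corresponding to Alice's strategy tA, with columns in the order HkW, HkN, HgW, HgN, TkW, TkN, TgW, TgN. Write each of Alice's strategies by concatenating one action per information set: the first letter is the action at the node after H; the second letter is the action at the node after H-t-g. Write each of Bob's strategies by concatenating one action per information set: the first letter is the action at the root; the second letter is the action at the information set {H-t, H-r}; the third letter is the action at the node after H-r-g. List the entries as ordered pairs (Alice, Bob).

(8,1) (8,1) (1,7) (1,7) (4,4) (4,4) (4,4) (4,4)

vs HkW: Bob plays H → Alice plays t at [H] → Bob plays k at [H-t] → (8, 1)
vs HkN: Bob plays H → Alice plays t at [H] → Bob plays k at [H-t] → (8, 1)
vs HgW: Bob plays H → Alice plays t at [H] → Bob plays g at [H-t] → Alice plays A at [H-t-g] → (1, 7)
vs HgN: Bob plays H → Alice plays t at [H] → Bob plays g at [H-t] → Alice plays A at [H-t-g] → (1, 7)
vs TkW: Bob plays T → (4, 4)
vs TkN: Bob plays T → (4, 4)
vs TgW: Bob plays T → (4, 4)
vs TgN: Bob plays T → (4, 4)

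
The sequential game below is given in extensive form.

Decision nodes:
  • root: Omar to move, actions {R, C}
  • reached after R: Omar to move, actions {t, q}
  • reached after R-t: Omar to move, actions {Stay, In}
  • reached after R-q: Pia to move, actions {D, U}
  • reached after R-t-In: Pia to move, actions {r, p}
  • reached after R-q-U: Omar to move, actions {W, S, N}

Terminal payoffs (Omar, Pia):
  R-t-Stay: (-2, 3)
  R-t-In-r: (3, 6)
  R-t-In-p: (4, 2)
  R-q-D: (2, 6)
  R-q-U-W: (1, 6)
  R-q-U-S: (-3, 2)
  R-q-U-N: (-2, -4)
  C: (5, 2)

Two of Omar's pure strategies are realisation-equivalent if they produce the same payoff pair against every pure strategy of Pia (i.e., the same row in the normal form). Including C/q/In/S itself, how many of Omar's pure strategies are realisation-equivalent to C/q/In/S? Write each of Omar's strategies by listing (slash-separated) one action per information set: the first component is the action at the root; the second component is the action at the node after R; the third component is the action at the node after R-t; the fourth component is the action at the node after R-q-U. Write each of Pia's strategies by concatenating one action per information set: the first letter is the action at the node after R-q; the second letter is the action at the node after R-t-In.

Row for C/q/In/S (columns Dr, Dp, Ur, Up): (5,2) (5,2) (5,2) (5,2).
Under C/q/In/S, Omar's choice at the node after R and at the node after R-t and at the node after R-q-U can never be reached regardless of what Pia does, so varying those choices leaves every outcome unchanged.
Holding the reachable choices fixed and varying the unreachable ones freely already gives 2 × 2 × 3 = 12 equivalent strategies.
No other strategy reproduces this row, so those 12 are the full class: C/t/Stay/W, C/t/Stay/S, C/t/Stay/N, C/t/In/W, C/t/In/S, C/t/In/N, C/q/Stay/W, C/q/Stay/S, C/q/Stay/N, C/q/In/W, C/q/In/S, C/q/In/N.

12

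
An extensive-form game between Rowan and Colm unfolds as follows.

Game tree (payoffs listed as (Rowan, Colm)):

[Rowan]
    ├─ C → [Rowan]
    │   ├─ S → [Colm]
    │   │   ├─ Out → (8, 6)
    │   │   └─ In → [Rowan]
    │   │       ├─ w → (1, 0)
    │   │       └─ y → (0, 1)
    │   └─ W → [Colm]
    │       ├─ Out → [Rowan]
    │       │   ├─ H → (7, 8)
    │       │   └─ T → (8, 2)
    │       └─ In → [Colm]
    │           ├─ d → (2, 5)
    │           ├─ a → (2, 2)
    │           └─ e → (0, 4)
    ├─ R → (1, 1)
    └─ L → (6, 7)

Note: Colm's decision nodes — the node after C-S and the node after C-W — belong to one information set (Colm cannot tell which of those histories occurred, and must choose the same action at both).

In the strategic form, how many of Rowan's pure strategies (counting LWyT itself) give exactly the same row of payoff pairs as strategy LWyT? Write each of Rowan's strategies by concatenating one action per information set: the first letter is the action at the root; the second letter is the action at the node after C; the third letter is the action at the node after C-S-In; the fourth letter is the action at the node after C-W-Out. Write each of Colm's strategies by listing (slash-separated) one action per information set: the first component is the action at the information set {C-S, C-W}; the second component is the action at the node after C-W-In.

8

Row for LWyT (columns Out/d, Out/a, Out/e, In/d, In/a, In/e): (6,7) (6,7) (6,7) (6,7) (6,7) (6,7).
Under LWyT, Rowan's choice at the node after C and at the node after C-S-In and at the node after C-W-Out can never be reached regardless of what Colm does, so varying those choices leaves every outcome unchanged.
Holding the reachable choices fixed and varying the unreachable ones freely already gives 2 × 2 × 2 = 8 equivalent strategies.
No other strategy reproduces this row, so those 8 are the full class: LSwH, LSwT, LSyH, LSyT, LWwH, LWwT, LWyH, LWyT.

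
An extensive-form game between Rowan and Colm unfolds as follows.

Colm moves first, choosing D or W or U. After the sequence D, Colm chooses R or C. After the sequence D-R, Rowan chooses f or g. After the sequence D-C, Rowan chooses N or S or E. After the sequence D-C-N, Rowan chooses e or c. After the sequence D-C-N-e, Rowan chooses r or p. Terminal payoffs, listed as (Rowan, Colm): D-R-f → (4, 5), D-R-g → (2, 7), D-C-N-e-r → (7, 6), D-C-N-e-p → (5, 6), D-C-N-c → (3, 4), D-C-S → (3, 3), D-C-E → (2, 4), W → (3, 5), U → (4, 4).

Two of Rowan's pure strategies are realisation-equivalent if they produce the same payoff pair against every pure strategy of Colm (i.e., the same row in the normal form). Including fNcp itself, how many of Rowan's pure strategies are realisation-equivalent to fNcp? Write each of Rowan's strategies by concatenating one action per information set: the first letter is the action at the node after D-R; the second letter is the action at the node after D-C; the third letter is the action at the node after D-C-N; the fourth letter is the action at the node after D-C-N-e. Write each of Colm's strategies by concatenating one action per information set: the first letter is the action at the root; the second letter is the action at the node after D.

2

Row for fNcp (columns DR, DC, WR, WC, UR, UC): (4,5) (3,4) (3,5) (3,5) (4,4) (4,4).
Under fNcp, Rowan's choice at the node after D-C-N-e can never be reached regardless of what Colm does, so varying those choices leaves every outcome unchanged.
Holding the reachable choices fixed and varying the unreachable one freely already gives 2 equivalent strategies.
No other strategy reproduces this row, so those 2 are the full class: fNcr, fNcp.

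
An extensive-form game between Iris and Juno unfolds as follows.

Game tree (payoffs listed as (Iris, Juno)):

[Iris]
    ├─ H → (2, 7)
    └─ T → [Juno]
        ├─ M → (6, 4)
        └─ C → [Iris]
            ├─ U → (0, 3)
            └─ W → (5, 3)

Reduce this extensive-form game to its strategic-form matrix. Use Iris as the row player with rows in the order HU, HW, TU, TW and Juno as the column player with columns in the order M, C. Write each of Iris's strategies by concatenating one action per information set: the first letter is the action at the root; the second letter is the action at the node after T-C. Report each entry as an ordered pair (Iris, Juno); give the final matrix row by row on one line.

            M        C
  HU    (2,7)    (2,7)
  HW    (2,7)    (2,7)
  TU    (6,4)    (0,3)
  TW    (6,4)    (5,3)

HU: (2,7) (2,7) | HW: (2,7) (2,7) | TU: (6,4) (0,3) | TW: (6,4) (5,3)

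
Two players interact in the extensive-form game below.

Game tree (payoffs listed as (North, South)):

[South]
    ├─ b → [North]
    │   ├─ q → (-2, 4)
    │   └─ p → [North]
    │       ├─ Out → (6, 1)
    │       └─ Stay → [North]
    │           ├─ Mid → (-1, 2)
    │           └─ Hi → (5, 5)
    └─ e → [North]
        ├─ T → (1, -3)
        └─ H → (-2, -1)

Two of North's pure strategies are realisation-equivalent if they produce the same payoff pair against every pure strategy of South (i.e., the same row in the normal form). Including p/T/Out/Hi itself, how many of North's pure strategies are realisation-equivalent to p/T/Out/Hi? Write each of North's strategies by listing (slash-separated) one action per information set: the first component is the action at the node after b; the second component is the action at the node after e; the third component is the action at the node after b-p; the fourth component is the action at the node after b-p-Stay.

Row for p/T/Out/Hi (columns b, e): (6,1) (1,-3).
Under p/T/Out/Hi, North's choice at the node after b-p-Stay can never be reached regardless of what South does, so varying those choices leaves every outcome unchanged.
Holding the reachable choices fixed and varying the unreachable one freely already gives 2 equivalent strategies.
No other strategy reproduces this row, so those 2 are the full class: p/T/Out/Mid, p/T/Out/Hi.

2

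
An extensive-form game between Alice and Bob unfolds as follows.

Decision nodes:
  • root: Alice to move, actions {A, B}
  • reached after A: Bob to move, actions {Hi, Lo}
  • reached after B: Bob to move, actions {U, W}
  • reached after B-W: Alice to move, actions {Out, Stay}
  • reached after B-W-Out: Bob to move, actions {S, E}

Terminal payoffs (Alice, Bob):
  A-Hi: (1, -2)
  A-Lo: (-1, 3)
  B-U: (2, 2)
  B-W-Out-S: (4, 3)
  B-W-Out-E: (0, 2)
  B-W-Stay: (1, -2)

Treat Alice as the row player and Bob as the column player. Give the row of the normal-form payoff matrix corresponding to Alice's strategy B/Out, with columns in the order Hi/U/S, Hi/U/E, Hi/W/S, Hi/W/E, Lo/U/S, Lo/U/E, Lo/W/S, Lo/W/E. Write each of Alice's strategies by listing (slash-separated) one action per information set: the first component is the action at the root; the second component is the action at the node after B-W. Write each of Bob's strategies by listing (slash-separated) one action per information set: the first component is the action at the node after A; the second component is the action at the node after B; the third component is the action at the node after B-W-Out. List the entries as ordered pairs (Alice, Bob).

(2,2) (2,2) (4,3) (0,2) (2,2) (2,2) (4,3) (0,2)

vs Hi/U/S: Alice plays B → Bob plays U at [B] → (2, 2)
vs Hi/U/E: Alice plays B → Bob plays U at [B] → (2, 2)
vs Hi/W/S: Alice plays B → Bob plays W at [B] → Alice plays Out at [B-W] → Bob plays S at [B-W-Out] → (4, 3)
vs Hi/W/E: Alice plays B → Bob plays W at [B] → Alice plays Out at [B-W] → Bob plays E at [B-W-Out] → (0, 2)
vs Lo/U/S: Alice plays B → Bob plays U at [B] → (2, 2)
vs Lo/U/E: Alice plays B → Bob plays U at [B] → (2, 2)
vs Lo/W/S: Alice plays B → Bob plays W at [B] → Alice plays Out at [B-W] → Bob plays S at [B-W-Out] → (4, 3)
vs Lo/W/E: Alice plays B → Bob plays W at [B] → Alice plays Out at [B-W] → Bob plays E at [B-W-Out] → (0, 2)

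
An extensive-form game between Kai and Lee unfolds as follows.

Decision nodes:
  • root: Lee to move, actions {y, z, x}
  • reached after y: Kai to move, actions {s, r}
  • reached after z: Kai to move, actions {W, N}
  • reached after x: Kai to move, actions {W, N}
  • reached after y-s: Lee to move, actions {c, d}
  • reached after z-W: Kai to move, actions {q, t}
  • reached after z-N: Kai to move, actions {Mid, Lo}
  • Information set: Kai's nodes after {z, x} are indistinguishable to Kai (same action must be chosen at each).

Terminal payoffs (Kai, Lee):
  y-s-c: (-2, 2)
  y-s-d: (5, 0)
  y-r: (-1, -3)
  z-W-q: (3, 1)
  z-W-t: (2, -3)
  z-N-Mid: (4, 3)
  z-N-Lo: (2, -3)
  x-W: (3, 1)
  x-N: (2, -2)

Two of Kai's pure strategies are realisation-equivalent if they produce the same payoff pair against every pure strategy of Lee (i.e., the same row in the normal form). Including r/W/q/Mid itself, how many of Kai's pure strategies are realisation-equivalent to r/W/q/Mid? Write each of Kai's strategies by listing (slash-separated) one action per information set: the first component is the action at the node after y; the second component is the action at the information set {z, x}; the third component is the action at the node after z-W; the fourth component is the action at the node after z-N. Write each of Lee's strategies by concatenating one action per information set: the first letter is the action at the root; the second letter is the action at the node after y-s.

Row for r/W/q/Mid (columns yc, yd, zc, zd, xc, xd): (-1,-3) (-1,-3) (3,1) (3,1) (3,1) (3,1).
Under r/W/q/Mid, Kai's choice at the node after z-N can never be reached regardless of what Lee does, so varying those choices leaves every outcome unchanged.
Holding the reachable choices fixed and varying the unreachable one freely already gives 2 equivalent strategies.
No other strategy reproduces this row, so those 2 are the full class: r/W/q/Mid, r/W/q/Lo.

2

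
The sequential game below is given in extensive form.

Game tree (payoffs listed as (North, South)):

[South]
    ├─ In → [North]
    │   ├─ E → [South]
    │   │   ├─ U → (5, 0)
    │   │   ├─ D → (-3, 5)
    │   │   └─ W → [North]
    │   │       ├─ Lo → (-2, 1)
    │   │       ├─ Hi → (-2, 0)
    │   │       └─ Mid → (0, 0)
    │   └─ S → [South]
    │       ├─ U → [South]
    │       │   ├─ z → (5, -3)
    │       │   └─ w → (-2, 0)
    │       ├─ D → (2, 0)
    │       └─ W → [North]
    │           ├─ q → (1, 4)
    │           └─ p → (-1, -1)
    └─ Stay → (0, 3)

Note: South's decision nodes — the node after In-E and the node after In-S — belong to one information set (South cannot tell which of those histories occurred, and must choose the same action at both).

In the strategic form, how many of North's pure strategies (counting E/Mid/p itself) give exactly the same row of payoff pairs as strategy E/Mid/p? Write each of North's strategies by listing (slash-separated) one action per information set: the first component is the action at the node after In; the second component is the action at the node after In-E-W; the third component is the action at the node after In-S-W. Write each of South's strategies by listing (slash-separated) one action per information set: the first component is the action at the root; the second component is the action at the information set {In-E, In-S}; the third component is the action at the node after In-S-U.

Row for E/Mid/p (columns In/U/z, In/U/w, In/D/z, In/D/w, In/W/z, In/W/w, Stay/U/z, Stay/U/w, Stay/D/z, Stay/D/w, Stay/W/z, Stay/W/w): (5,0) (5,0) (-3,5) (-3,5) (0,0) (0,0) (0,3) (0,3) (0,3) (0,3) (0,3) (0,3).
Under E/Mid/p, North's choice at the node after In-S-W can never be reached regardless of what South does, so varying those choices leaves every outcome unchanged.
Holding the reachable choices fixed and varying the unreachable one freely already gives 2 equivalent strategies.
No other strategy reproduces this row, so those 2 are the full class: E/Mid/q, E/Mid/p.

2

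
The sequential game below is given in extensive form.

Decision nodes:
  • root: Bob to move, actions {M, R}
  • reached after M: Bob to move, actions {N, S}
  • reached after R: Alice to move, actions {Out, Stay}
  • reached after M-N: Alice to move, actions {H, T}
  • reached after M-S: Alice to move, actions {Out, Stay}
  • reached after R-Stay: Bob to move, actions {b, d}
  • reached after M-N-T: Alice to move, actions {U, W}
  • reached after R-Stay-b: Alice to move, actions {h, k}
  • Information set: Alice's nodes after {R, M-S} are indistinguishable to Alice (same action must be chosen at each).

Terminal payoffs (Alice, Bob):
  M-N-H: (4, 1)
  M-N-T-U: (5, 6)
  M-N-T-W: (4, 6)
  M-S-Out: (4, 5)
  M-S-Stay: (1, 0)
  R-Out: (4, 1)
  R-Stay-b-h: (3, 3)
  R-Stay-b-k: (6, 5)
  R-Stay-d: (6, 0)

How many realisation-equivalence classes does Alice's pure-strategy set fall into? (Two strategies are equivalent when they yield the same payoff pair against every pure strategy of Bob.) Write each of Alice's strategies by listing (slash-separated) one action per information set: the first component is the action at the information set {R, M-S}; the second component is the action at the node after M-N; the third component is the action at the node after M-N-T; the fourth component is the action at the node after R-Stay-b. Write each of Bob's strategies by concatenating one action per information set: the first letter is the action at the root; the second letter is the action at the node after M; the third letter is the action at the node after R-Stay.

9

Alice has 16 pure strategies: Out/H/U/h, Out/H/U/k, Out/H/W/h, Out/H/W/k, Out/T/U/h, Out/T/U/k, Out/T/W/h, Out/T/W/k, Stay/H/U/h, Stay/H/U/k, Stay/H/W/h, Stay/H/W/k, Stay/T/U/h, Stay/T/U/k, Stay/T/W/h, Stay/T/W/k. Columns: MNb, MNd, MSb, MSd, RNb, RNd, RSb, RSd.
{Out/H/U/h, Out/H/U/k, Out/H/W/h, Out/H/W/k} → row (4,1) (4,1) (4,5) (4,5) (4,1) (4,1) (4,1) (4,1)
{Out/T/U/h, Out/T/U/k} → row (5,6) (5,6) (4,5) (4,5) (4,1) (4,1) (4,1) (4,1)
{Out/T/W/h, Out/T/W/k} → row (4,6) (4,6) (4,5) (4,5) (4,1) (4,1) (4,1) (4,1)
{Stay/H/U/h, Stay/H/W/h} → row (4,1) (4,1) (1,0) (1,0) (3,3) (6,0) (3,3) (6,0)
{Stay/H/U/k, Stay/H/W/k} → row (4,1) (4,1) (1,0) (1,0) (6,5) (6,0) (6,5) (6,0)
{Stay/T/U/h} → row (5,6) (5,6) (1,0) (1,0) (3,3) (6,0) (3,3) (6,0)
{Stay/T/U/k} → row (5,6) (5,6) (1,0) (1,0) (6,5) (6,0) (6,5) (6,0)
{Stay/T/W/h} → row (4,6) (4,6) (1,0) (1,0) (3,3) (6,0) (3,3) (6,0)
{Stay/T/W/k} → row (4,6) (4,6) (1,0) (1,0) (6,5) (6,0) (6,5) (6,0)
That's 9 distinct rows out of 16 strategies.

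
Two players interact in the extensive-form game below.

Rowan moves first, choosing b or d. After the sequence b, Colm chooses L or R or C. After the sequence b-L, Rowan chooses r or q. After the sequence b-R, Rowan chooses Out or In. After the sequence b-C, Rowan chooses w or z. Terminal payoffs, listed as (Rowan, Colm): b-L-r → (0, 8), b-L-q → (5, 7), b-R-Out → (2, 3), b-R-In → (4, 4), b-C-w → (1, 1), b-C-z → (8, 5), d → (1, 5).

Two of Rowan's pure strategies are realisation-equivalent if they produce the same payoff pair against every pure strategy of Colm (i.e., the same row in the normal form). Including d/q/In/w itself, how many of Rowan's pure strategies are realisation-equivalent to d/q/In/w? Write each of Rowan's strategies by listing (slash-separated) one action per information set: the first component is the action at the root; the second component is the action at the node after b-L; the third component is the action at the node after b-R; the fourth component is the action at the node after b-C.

8

Row for d/q/In/w (columns L, R, C): (1,5) (1,5) (1,5).
Under d/q/In/w, Rowan's choice at the node after b-L and at the node after b-R and at the node after b-C can never be reached regardless of what Colm does, so varying those choices leaves every outcome unchanged.
Holding the reachable choices fixed and varying the unreachable ones freely already gives 2 × 2 × 2 = 8 equivalent strategies.
No other strategy reproduces this row, so those 8 are the full class: d/r/Out/w, d/r/Out/z, d/r/In/w, d/r/In/z, d/q/Out/w, d/q/Out/z, d/q/In/w, d/q/In/z.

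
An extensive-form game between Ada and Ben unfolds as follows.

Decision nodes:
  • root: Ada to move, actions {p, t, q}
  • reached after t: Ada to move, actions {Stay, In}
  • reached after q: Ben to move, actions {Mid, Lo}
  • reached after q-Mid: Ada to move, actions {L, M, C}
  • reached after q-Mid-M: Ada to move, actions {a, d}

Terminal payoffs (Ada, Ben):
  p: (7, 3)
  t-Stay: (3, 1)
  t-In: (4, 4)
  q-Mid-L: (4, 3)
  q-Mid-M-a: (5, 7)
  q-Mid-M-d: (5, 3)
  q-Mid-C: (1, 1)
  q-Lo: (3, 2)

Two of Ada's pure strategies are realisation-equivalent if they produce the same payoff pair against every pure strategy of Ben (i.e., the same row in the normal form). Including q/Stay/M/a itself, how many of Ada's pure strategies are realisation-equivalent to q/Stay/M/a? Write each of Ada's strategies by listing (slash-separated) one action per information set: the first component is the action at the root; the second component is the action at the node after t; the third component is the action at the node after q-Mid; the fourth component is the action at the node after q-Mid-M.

2

Row for q/Stay/M/a (columns Mid, Lo): (5,7) (3,2).
Under q/Stay/M/a, Ada's choice at the node after t can never be reached regardless of what Ben does, so varying those choices leaves every outcome unchanged.
Holding the reachable choices fixed and varying the unreachable one freely already gives 2 equivalent strategies.
No other strategy reproduces this row, so those 2 are the full class: q/Stay/M/a, q/In/M/a.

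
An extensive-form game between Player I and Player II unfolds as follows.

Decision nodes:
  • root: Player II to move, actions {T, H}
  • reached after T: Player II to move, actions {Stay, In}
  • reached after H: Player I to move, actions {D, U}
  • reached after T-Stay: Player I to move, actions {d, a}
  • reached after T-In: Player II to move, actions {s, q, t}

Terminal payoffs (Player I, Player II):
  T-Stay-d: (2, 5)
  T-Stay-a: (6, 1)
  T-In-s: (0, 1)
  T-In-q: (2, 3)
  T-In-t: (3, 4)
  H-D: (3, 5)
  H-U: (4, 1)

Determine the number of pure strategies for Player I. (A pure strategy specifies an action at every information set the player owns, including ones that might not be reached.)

Player I owns the node after H with actions {D, U} — two choices.
Player I owns the node after T-Stay with actions {d, a} — two choices.
A pure strategy fixes one action at each information set independently, so the count is the product 2 × 2 = 4.
(For reference, Player II has 12 pure strategies, giving a 4×12 normal-form matrix.)

4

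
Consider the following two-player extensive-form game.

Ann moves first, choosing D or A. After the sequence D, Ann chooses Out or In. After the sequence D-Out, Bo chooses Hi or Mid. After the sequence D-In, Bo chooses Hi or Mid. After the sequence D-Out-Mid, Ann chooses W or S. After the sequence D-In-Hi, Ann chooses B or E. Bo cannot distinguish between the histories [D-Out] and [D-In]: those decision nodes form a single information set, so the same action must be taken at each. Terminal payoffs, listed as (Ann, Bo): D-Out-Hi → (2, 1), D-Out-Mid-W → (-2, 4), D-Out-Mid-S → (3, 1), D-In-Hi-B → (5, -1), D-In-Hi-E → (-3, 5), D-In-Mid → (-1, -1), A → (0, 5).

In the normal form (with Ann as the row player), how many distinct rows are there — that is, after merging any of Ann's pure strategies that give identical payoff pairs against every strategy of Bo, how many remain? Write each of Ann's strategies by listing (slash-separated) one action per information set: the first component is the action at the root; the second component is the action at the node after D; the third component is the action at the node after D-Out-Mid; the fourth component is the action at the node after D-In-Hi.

5

Ann has 16 pure strategies: D/Out/W/B, D/Out/W/E, D/Out/S/B, D/Out/S/E, D/In/W/B, D/In/W/E, D/In/S/B, D/In/S/E, A/Out/W/B, A/Out/W/E, A/Out/S/B, A/Out/S/E, A/In/W/B, A/In/W/E, A/In/S/B, A/In/S/E. Columns: Hi, Mid.
{D/Out/W/B, D/Out/W/E} → row (2,1) (-2,4)
{D/Out/S/B, D/Out/S/E} → row (2,1) (3,1)
{D/In/W/B, D/In/S/B} → row (5,-1) (-1,-1)
{D/In/W/E, D/In/S/E} → row (-3,5) (-1,-1)
{A/Out/W/B, A/Out/W/E, A/Out/S/B, A/Out/S/E, A/In/W/B, A/In/W/E, A/In/S/B, A/In/S/E} → row (0,5) (0,5)
That's 5 distinct rows out of 16 strategies.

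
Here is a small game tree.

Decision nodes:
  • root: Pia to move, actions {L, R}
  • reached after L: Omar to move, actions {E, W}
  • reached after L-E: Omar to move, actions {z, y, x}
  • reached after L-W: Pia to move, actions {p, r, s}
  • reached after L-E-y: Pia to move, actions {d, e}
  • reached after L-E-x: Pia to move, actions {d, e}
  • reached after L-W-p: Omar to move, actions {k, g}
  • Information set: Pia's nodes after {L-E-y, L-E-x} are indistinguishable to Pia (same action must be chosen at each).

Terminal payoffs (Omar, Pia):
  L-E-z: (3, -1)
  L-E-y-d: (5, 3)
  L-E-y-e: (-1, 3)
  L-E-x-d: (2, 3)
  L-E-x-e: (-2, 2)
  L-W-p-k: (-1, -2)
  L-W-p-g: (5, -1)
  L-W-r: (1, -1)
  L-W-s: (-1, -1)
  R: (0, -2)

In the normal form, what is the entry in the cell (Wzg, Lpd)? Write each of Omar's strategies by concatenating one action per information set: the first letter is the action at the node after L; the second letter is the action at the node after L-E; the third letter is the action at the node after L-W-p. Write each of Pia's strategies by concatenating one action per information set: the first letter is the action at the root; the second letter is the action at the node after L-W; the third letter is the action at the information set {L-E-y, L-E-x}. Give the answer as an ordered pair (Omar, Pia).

(5, -1)

Trace the play path from the root:
  Pia plays L
  Omar plays W at [L]
  Pia plays p at [L-W]
  Omar plays g at [L-W-p]
→ terminal payoff (5, -1).
(Omar's choice at the node after L-E is never reached on this path, so it doesn't affect the outcome.)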